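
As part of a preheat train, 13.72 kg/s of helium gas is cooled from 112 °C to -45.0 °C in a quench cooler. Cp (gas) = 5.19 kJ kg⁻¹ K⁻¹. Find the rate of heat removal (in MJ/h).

Q = ṁ·Cp·ΔT = 13.72 × 5.19 × (-45.0 − 112) = -11179 kJ/s
Cooling duty = 40246 MJ/h

Q_c = 40200 MJ/h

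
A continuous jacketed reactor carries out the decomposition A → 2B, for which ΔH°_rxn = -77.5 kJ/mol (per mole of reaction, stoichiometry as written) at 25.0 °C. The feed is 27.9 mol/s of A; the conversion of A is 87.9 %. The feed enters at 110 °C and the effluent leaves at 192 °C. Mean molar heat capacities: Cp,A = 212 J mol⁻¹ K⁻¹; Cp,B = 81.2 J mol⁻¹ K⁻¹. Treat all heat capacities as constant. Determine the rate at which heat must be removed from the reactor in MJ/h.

Q_out = 5830 MJ/h

Extent of reaction ξ = 0.879 × 27.9 = 24.524 mol/s
Reaction term: ξ·ΔH°_rxn = 24.524 × -77.5 = -1900.6 kJ/s
Sensible, feed 110→25 °C: -502.76 kJ/s
Outlet flows (mol/s): A 3.3759, B 49.048
Sensible, products 25→192 °C: 784.63 kJ/s
Q = ΔH = -1618.7 kJ/s = -1618.7 kW
Heat removed = 5827.5 MJ/h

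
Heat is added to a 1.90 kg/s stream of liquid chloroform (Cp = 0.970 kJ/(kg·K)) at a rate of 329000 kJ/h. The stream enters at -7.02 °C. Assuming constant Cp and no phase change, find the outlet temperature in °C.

Q = 329000 kJ/h = 91.389 kJ/s
ΔT = Q/(ṁ·Cp) = 91.389/(1.90×0.970) = 49.587 K
T_out = -7.02 + 49.587 = 42.567 °C

T_out = 42.6 °C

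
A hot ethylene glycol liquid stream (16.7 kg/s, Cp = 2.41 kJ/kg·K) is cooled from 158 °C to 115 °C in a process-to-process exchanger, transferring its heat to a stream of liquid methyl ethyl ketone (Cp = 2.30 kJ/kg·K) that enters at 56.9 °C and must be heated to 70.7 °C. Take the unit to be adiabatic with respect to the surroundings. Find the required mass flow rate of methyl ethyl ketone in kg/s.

ṁ_c = 54.5 kg/s

Heat released by hot stream: Q = 16.7 × 2.41 × (158 − 115) = 1730.6 kJ/s
Energy balance on cold side (adiabatic exchanger): Q = ṁ_c·Cp_c·(T_c,out − T_c,in)
ṁ_c = 1730.6 / [2.30 × (70.7 − 56.9)] = 54.525 kg/s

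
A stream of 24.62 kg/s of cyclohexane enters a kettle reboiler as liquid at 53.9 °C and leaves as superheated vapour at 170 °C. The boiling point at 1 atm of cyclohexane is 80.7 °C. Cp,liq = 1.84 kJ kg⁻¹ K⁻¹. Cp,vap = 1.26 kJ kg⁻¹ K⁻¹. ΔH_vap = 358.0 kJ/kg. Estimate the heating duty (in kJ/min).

liquid 53.9→80.7 °C: 49.312 kJ/kg
vaporisation at 80.7 °C: 358 kJ/kg
vapour 80.7→170 °C: 112.52 kJ/kg
Δh = 49.312 + 358 + 112.52 = 519.83 kJ/kg
Q = ṁ·Δh = 24.62 kg/s × 519.83 kJ/kg = 12798 kJ/s
|Q| = 12798 kW = 767890 kJ/min

Q = 768000 kJ/min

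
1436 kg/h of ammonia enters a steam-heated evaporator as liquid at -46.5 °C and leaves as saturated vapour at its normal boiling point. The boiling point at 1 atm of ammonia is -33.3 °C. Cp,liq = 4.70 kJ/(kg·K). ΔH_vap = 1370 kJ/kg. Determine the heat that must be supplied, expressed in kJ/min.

Q = 34300 kJ/min

liquid -46.5→-33.3 °C: 62.04 kJ/kg
vaporisation at -33.3 °C: 1370 kJ/kg
Δh = 62.04 + 1370 = 1432 kJ/kg
Q = ṁ·Δh = 1436 kg/h × 1432 kJ/kg = 2.0564e+06 kJ/h
|Q| = 571.22 kW = 34273 kJ/min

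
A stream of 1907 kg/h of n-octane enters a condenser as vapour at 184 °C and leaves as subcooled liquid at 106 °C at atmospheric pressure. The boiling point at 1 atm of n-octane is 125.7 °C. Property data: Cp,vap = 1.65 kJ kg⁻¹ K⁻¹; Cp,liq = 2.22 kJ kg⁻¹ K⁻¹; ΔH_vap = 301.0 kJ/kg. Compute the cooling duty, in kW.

vapour 184→125.7 °C: -96.195 kJ/kg
condensation at 125.7 °C: -301 kJ/kg
liquid 125.7→106 °C: -43.734 kJ/kg
Δh = -96.195 + -301 + -43.734 = -440.93 kJ/kg
Q = ṁ·Δh = 1907 kg/h × -440.93 kJ/kg = -840850 kJ/h
|Q| = 233.57 kW

Q_c = 234 kW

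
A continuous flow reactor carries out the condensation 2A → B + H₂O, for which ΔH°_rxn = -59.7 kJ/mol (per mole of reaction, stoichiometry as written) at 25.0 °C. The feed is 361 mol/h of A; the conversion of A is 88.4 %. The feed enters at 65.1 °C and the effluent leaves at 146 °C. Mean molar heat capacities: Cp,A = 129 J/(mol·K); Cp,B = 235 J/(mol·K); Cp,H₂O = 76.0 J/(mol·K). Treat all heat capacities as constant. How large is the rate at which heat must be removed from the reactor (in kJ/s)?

Q_out = 1.32 kJ/s

Extent of reaction ξ = 0.884 × 361 / 2 = 159.56 mol/h
Reaction term: ξ·ΔH°_rxn = 159.56 × -59.7 = -9525.9 kJ/h
Sensible, feed 65.1→25 °C: -1867.4 kJ/h
Outlet flows (mol/h): A 41.876, B 159.56, H₂O 159.56
Sensible, products 25→146 °C: 6658.1 kJ/h
Q = ΔH = -4735.1 kJ/h = -1.3153 kW
Heat removed = 1.3153 kJ/s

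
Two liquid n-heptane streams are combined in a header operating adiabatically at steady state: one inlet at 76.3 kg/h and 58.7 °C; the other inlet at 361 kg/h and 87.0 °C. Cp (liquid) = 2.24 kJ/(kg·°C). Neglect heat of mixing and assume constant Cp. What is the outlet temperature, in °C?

Adiabatic, steady state ⇒ Σ ṁᵢCp,ᵢ(T_out − Tᵢ) = 0
T_out = Σ ṁᵢCp,ᵢTᵢ / Σ ṁᵢCp,ᵢ
      = 80384 / 979.55 = 82.062 °C

T_out = 82.1 °C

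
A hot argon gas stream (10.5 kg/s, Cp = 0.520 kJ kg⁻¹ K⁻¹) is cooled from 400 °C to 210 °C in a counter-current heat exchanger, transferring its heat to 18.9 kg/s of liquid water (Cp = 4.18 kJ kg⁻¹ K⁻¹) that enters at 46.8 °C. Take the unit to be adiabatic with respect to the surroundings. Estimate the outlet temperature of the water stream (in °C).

T_c,out = 59.9 °C

Heat released by hot stream: Q = 10.5 × 0.520 × (400 − 210) = 1037.4 kJ/s
Energy balance on cold side (adiabatic exchanger): Q = ṁ_c·Cp_c·(T_c,out − T_c,in)
T_c,out = 46.8 + 1037.4/(18.9 × 4.18) = 59.931 °C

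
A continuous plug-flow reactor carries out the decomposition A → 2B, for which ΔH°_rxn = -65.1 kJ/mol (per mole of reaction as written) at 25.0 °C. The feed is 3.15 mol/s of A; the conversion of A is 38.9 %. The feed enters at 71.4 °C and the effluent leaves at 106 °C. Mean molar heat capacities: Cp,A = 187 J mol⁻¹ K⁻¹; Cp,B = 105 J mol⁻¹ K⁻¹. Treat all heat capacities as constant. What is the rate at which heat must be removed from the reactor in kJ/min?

Extent of reaction ξ = 0.389 × 3.15 = 1.2253 mol/s
Reaction term: ξ·ΔH°_rxn = 1.2253 × -65.1 = -79.77 kJ/s
Sensible, feed 71.4→25 °C: -27.332 kJ/s
Outlet flows (mol/s): A 1.9246, B 2.4507
Sensible, products 25→106 °C: 49.996 kJ/s
Q = ΔH = -57.106 kJ/s = -57.106 kW
Heat removed = 3426.4 kJ/min

Q_out = 3430 kJ/min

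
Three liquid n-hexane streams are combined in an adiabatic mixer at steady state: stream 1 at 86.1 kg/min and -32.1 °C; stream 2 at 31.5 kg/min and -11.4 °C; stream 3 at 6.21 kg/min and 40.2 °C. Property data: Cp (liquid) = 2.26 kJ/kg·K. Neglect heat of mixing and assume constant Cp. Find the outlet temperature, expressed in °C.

Adiabatic, steady state ⇒ Σ ṁᵢCp,ᵢ(T_out − Tᵢ) = 0
T_out = Σ ṁᵢCp,ᵢTᵢ / Σ ṁᵢCp,ᵢ
      = -6493.6 / 279.81 = -23.207 °C

T_out = -23.2 °C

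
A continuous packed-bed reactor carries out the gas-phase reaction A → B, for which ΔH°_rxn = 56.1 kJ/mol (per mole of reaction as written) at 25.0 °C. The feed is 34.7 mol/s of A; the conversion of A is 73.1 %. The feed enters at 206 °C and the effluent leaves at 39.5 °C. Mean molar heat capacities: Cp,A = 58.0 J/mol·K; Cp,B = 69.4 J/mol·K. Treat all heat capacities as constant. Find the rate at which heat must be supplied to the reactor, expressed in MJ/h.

Extent of reaction ξ = 0.731 × 34.7 = 25.366 mol/s
Reaction term: ξ·ΔH°_rxn = 25.366 × 56.1 = 1423 kJ/s
Sensible, feed 206→25 °C: -364.28 kJ/s
Outlet flows (mol/s): A 9.3343, B 25.366
Sensible, products 25→39.5 °C: 33.376 kJ/s
Q = ΔH = 1092.1 kJ/s = 1092.1 kW
Heat supplied = 3931.6 MJ/h

Q_in = 3930 MJ/h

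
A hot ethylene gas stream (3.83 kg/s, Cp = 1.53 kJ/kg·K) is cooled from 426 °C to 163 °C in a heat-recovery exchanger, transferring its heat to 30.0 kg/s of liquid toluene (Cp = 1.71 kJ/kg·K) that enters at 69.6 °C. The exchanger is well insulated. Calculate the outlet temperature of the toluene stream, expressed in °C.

Heat released by hot stream: Q = 3.83 × 1.53 × (426 − 163) = 1541.2 kJ/s
Energy balance on cold side (adiabatic exchanger): Q = ṁ_c·Cp_c·(T_c,out − T_c,in)
T_c,out = 69.6 + 1541.2/(30.0 × 1.71) = 99.642 °C

T_c,out = 99.6 °C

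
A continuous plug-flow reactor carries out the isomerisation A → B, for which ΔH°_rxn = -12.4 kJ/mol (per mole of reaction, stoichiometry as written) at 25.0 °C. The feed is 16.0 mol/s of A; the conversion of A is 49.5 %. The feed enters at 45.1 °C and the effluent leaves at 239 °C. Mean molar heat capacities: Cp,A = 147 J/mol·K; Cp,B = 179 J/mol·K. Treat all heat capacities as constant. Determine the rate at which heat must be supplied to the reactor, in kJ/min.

Extent of reaction ξ = 0.495 × 16.0 = 7.92 mol/s
Reaction term: ξ·ΔH°_rxn = 7.92 × -12.4 = -98.208 kJ/s
Sensible, feed 45.1→25 °C: -47.275 kJ/s
Outlet flows (mol/s): A 8.08, B 7.92
Sensible, products 25→239 °C: 557.56 kJ/s
Q = ΔH = 412.08 kJ/s = 412.08 kW
Heat supplied = 24725 kJ/min

Q_in = 24700 kJ/min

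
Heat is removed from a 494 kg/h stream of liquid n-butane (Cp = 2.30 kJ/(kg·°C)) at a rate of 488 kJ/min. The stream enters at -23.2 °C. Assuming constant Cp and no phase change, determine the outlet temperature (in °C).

Q = 488 kJ/min = 29280 kJ/h
ΔT = Q/(ṁ·Cp) = 29280/(494×2.30) = 25.77 K
T_out = -23.2 − 25.77 = -48.97 °C

T_out = -49.0 °C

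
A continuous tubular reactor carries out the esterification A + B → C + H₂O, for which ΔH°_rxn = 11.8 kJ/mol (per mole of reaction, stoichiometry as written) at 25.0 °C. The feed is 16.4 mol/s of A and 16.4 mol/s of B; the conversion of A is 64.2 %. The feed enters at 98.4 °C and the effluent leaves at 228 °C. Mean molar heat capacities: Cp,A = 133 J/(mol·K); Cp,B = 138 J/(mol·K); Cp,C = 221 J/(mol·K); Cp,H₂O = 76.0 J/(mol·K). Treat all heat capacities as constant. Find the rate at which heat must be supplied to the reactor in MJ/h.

Q_in = 2720 MJ/h

Extent of reaction ξ = 0.642 × 16.4 = 10.529 mol/s
Reaction term: ξ·ΔH°_rxn = 10.529 × 11.8 = 124.24 kJ/s
Sensible, feed 98.4→25 °C: -326.22 kJ/s
Outlet flows (mol/s): A 5.8712, B 5.8712, C 10.529, H₂O 10.529
Sensible, products 25→228 °C: 957.78 kJ/s
Q = ΔH = 755.81 kJ/s = 755.81 kW
Heat supplied = 2720.9 MJ/h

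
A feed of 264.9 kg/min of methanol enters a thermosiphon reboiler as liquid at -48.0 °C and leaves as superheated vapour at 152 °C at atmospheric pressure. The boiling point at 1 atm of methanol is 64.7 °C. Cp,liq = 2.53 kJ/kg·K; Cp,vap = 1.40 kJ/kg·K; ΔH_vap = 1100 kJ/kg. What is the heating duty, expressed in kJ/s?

Q = 6650 kJ/s

liquid -48.0→64.7 °C: 285.13 kJ/kg
vaporisation at 64.7 °C: 1100 kJ/kg
vapour 64.7→152 °C: 122.22 kJ/kg
Δh = 285.13 + 1100 + 122.22 = 1507.4 kJ/kg
Q = ṁ·Δh = 264.9 kg/min × 1507.4 kJ/kg = 399300 kJ/min
|Q| = 6655 kW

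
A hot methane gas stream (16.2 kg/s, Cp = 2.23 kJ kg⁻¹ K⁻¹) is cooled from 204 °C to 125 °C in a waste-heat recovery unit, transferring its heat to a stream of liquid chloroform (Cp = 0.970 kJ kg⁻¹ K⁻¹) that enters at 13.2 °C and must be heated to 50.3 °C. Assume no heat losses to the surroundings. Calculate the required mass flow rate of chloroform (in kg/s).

Heat released by hot stream: Q = 16.2 × 2.23 × (204 − 125) = 2854 kJ/s
Energy balance on cold side (adiabatic exchanger): Q = ṁ_c·Cp_c·(T_c,out − T_c,in)
ṁ_c = 2854 / [0.970 × (50.3 − 13.2)] = 79.305 kg/s

ṁ_c = 79.3 kg/s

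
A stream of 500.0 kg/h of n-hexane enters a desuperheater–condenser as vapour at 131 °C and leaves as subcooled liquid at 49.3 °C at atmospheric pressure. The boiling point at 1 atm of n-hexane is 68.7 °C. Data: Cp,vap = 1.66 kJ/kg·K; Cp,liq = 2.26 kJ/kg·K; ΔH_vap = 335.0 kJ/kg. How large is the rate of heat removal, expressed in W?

vapour 131→68.7 °C: -103.42 kJ/kg
condensation at 68.7 °C: -335 kJ/kg
liquid 68.7→49.3 °C: -43.844 kJ/kg
Δh = -103.42 + -335 + -43.844 = -482.26 kJ/kg
Q = ṁ·Δh = 500.0 kg/h × -482.26 kJ/kg = -241130 kJ/h
|Q| = 66.981 kW = 66981 W

Q_c = 67000 W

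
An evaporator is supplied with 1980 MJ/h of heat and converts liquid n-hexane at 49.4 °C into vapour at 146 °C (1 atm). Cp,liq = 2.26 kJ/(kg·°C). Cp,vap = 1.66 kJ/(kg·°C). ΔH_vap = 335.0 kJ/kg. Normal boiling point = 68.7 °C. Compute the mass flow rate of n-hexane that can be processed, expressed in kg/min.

Δh = 2.26×(68.7−49.4) + 335.0 + 1.66×(146−68.7) = 506.94 kJ/kg
Q = 1980 MJ/h = 550 kJ/s = 33000 kJ/min
ṁ = Q/Δh = 33000 / 506.94 = 65.097 kg/min

ṁ = 65.1 kg/min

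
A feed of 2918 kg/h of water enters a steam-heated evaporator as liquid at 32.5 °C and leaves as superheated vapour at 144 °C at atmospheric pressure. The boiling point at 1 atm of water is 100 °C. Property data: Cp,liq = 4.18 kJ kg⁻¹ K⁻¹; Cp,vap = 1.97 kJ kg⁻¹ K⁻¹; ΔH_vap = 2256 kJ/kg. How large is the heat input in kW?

liquid 32.5→100 °C: 282.15 kJ/kg
vaporisation at 100 °C: 2256 kJ/kg
vapour 100→144 °C: 86.68 kJ/kg
Δh = 282.15 + 2256 + 86.68 = 2624.8 kJ/kg
Q = ṁ·Δh = 2918 kg/h × 2624.8 kJ/kg = 7.6593e+06 kJ/h
|Q| = 2127.6 kW

Q = 2130 kW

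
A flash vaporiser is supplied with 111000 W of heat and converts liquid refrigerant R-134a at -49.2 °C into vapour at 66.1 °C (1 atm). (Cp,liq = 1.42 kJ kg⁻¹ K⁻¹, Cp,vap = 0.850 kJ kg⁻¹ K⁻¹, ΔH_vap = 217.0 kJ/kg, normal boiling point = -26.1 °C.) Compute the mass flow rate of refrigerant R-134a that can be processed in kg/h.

Δh = 1.42×(-26.1−-49.2) + 217.0 + 0.850×(66.1−-26.1) = 328.17 kJ/kg
Q = 111000 W = 111 kJ/s = 399600 kJ/h
ṁ = Q/Δh = 399600 / 328.17 = 1217.7 kg/h

ṁ = 1220 kg/h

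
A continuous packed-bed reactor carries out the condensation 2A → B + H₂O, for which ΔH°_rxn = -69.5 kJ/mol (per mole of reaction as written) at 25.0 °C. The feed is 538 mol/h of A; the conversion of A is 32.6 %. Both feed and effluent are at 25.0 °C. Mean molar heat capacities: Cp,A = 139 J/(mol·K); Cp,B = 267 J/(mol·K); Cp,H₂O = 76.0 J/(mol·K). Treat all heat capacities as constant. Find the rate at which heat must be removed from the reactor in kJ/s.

Extent of reaction ξ = 0.326 × 538 / 2 = 87.694 mol/h
Reaction term: ξ·ΔH°_rxn = 87.694 × -69.5 = -6094.7 kJ/h
Q = ΔH = -6094.7 kJ/h = -1.693 kW
Heat removed = 1.693 kJ/s

Q_out = 1.69 kJ/s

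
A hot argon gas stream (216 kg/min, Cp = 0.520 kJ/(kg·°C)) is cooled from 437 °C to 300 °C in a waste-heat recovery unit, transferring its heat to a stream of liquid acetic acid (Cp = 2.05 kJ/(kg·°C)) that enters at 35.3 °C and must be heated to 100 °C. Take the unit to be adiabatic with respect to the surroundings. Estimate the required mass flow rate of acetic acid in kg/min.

Heat released by hot stream: Q = 216 × 0.520 × (437 − 300) = 15388 kJ/min
Energy balance on cold side (adiabatic exchanger): Q = ṁ_c·Cp_c·(T_c,out − T_c,in)
ṁ_c = 15388 / [2.05 × (100 − 35.3)] = 116.02 kg/min

ṁ_c = 116 kg/min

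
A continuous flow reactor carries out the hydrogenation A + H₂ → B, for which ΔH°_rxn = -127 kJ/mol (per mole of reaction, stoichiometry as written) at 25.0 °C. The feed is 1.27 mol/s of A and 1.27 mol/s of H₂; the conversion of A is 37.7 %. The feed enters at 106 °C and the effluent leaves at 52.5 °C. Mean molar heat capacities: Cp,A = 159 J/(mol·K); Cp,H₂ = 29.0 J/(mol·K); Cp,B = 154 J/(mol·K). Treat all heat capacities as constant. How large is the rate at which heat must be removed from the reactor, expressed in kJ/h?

Extent of reaction ξ = 0.377 × 1.27 = 0.47879 mol/s
Reaction term: ξ·ΔH°_rxn = 0.47879 × -127 = -60.806 kJ/s
Sensible, feed 106→25 °C: -19.34 kJ/s
Outlet flows (mol/s): A 0.79121, H₂ 0.79121, B 0.47879
Sensible, products 25→52.5 °C: 6.1182 kJ/s
Q = ΔH = -74.028 kJ/s = -74.028 kW
Heat removed = 266500 kJ/h

Q_out = 266000 kJ/h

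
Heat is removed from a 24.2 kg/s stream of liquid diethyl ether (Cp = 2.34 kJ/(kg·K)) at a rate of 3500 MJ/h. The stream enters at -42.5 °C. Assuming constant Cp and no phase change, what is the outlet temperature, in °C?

Q = 3500 MJ/h = 972.22 kJ/s
ΔT = Q/(ṁ·Cp) = 972.22/(24.2×2.34) = 17.169 K
T_out = -42.5 − 17.169 = -59.669 °C

T_out = -59.7 °C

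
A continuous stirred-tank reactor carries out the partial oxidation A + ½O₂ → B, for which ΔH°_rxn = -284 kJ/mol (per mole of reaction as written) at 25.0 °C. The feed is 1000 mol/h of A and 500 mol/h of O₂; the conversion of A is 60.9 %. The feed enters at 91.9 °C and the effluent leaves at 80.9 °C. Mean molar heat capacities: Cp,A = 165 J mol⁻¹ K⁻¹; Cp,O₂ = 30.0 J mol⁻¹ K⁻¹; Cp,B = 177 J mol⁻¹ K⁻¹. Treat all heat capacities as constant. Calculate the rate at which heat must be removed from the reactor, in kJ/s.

Extent of reaction ξ = 0.609 × 1000 = 609 mol/h
Reaction term: ξ·ΔH°_rxn = 609 × -284 = -172960 kJ/h
Sensible, feed 91.9→25 °C: -12042 kJ/h
Outlet flows (mol/h): A 391, O₂ 195.5, B 609
Sensible, products 25→80.9 °C: 9959.9 kJ/h
Q = ΔH = -175040 kJ/h = -48.622 kW
Heat removed = 48.622 kJ/s

Q_out = 48.6 kJ/s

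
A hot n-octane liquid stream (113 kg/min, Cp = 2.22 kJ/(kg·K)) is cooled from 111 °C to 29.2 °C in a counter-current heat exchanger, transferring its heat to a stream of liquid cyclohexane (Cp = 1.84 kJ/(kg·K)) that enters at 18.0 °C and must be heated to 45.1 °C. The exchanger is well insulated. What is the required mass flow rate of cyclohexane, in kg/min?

Heat released by hot stream: Q = 113 × 2.22 × (111 − 29.2) = 20520 kJ/min
Energy balance on cold side (adiabatic exchanger): Q = ṁ_c·Cp_c·(T_c,out − T_c,in)
ṁ_c = 20520 / [1.84 × (45.1 − 18.0)] = 411.53 kg/min

ṁ_c = 412 kg/min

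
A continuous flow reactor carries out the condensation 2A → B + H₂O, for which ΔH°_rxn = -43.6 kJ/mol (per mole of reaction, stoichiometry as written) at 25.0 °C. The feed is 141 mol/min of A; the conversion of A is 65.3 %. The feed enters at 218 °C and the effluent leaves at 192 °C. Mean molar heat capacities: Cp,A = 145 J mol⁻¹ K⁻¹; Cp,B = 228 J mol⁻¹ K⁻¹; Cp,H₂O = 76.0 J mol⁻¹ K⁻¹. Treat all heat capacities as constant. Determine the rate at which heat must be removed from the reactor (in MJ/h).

Extent of reaction ξ = 0.653 × 141 / 2 = 46.037 mol/min
Reaction term: ξ·ΔH°_rxn = 46.037 × -43.6 = -2007.2 kJ/min
Sensible, feed 218→25 °C: -3945.9 kJ/min
Outlet flows (mol/min): A 48.927, B 46.037, H₂O 46.037
Sensible, products 25→192 °C: 3521.9 kJ/min
Q = ΔH = -2431.1 kJ/min = -40.519 kW
Heat removed = 145.87 MJ/h

Q_out = 146 MJ/h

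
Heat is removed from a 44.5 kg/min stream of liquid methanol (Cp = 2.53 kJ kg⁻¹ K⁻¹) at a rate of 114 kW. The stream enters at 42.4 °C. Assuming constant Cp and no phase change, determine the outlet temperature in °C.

Q = 114 kW = 6840 kJ/min
ΔT = Q/(ṁ·Cp) = 6840/(44.5×2.53) = 60.754 K
T_out = 42.4 − 60.754 = -18.354 °C

T_out = -18.4 °C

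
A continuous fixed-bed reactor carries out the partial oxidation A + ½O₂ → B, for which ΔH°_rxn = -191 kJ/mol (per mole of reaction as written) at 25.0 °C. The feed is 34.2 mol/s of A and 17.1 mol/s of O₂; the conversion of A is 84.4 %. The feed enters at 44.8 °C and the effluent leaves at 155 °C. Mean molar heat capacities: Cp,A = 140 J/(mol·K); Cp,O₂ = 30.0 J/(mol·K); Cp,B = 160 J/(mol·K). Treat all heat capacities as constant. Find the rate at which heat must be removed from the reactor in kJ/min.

Extent of reaction ξ = 0.844 × 34.2 = 28.865 mol/s
Reaction term: ξ·ΔH°_rxn = 28.865 × -191 = -5513.2 kJ/s
Sensible, feed 44.8→25 °C: -104.96 kJ/s
Outlet flows (mol/s): A 5.3352, O₂ 2.6676, B 28.865
Sensible, products 25→155 °C: 707.89 kJ/s
Q = ΔH = -4910.2 kJ/s = -4910.2 kW
Heat removed = 294610 kJ/min

Q_out = 295000 kJ/min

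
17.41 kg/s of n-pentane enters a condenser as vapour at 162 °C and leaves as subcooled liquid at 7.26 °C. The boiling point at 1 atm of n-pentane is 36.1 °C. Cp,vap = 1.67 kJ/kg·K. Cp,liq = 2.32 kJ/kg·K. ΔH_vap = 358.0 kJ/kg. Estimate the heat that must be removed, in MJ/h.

Q_c = 39800 MJ/h

vapour 162→36.1 °C: -210.25 kJ/kg
condensation at 36.1 °C: -358 kJ/kg
liquid 36.1→7.26 °C: -66.909 kJ/kg
Δh = -210.25 + -358 + -66.909 = -635.16 kJ/kg
Q = ṁ·Δh = 17.41 kg/s × -635.16 kJ/kg = -11058 kJ/s
|Q| = 11058 kW = 39809 MJ/h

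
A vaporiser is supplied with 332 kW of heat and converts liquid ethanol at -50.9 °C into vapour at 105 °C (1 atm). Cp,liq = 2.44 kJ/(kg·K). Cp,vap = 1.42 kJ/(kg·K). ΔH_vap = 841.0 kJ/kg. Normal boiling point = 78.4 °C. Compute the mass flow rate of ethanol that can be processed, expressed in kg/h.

ṁ = 1000 kg/h

Δh = 2.44×(78.4−-50.9) + 841.0 + 1.42×(105−78.4) = 1194.3 kJ/kg
Q = 332 kW = 332 kJ/s = 1.1952e+06 kJ/h
ṁ = Q/Δh = 1.1952e+06 / 1194.3 = 1000.8 kg/h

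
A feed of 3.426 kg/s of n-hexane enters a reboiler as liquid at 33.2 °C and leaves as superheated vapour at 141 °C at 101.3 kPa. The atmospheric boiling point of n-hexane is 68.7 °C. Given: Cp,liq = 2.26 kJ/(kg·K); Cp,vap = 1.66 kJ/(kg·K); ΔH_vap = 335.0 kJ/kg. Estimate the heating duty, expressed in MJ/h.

liquid 33.2→68.7 °C: 80.23 kJ/kg
vaporisation at 68.7 °C: 335 kJ/kg
vapour 68.7→141 °C: 120.02 kJ/kg
Δh = 80.23 + 335 + 120.02 = 535.25 kJ/kg
Q = ṁ·Δh = 3.426 kg/s × 535.25 kJ/kg = 1833.8 kJ/s
|Q| = 1833.8 kW = 6601.5 MJ/h

Q = 6600 MJ/h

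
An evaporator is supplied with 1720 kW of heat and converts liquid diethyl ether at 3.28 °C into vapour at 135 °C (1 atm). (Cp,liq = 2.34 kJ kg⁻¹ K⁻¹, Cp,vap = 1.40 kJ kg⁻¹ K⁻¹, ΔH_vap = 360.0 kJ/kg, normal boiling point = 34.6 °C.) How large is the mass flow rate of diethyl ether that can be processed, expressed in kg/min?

ṁ = 180 kg/min

Δh = 2.34×(34.6−3.28) + 360.0 + 1.40×(135−34.6) = 573.85 kJ/kg
Q = 1720 kW = 1720 kJ/s = 103200 kJ/min
ṁ = Q/Δh = 103200 / 573.85 = 179.84 kg/min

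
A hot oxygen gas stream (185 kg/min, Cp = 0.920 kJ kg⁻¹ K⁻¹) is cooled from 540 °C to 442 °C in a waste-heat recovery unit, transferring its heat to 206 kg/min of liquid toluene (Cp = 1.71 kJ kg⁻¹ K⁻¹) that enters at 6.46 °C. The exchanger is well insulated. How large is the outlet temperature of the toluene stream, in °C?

T_c,out = 53.8 °C

Heat released by hot stream: Q = 185 × 0.920 × (540 − 442) = 16680 kJ/min
Energy balance on cold side (adiabatic exchanger): Q = ṁ_c·Cp_c·(T_c,out − T_c,in)
T_c,out = 6.46 + 16680/(206 × 1.71) = 53.81 °C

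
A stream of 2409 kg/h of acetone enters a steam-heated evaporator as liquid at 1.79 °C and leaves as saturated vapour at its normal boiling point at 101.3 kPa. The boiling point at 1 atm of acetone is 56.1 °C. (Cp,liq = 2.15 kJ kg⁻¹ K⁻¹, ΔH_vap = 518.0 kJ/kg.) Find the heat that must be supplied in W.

Q = 425000 W

liquid 1.79→56.1 °C: 116.77 kJ/kg
vaporisation at 56.1 °C: 518 kJ/kg
Δh = 116.77 + 518 = 634.77 kJ/kg
Q = ṁ·Δh = 2409 kg/h × 634.77 kJ/kg = 1.5292e+06 kJ/h
|Q| = 424.76 kW = 424760 W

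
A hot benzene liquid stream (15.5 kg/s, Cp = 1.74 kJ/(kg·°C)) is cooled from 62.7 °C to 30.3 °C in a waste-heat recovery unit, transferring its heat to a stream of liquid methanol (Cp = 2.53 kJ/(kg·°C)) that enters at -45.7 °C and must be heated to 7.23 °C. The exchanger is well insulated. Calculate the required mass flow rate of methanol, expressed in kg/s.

ṁ_c = 6.53 kg/s

Heat released by hot stream: Q = 15.5 × 1.74 × (62.7 − 30.3) = 873.83 kJ/s
Energy balance on cold side (adiabatic exchanger): Q = ṁ_c·Cp_c·(T_c,out − T_c,in)
ṁ_c = 873.83 / [2.53 × (7.23 − -45.7)] = 6.5253 kg/s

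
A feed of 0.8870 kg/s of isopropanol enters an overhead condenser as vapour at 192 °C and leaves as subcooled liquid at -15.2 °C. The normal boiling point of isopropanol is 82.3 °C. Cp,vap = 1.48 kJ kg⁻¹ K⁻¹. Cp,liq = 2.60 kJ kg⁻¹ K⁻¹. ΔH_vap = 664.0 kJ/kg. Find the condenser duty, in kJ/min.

Q_c = 57500 kJ/min

vapour 192→82.3 °C: -162.36 kJ/kg
condensation at 82.3 °C: -664 kJ/kg
liquid 82.3→-15.2 °C: -253.5 kJ/kg
Δh = -162.36 + -664 + -253.5 = -1079.9 kJ/kg
Q = ṁ·Δh = 0.8870 kg/s × -1079.9 kJ/kg = -957.83 kJ/s
|Q| = 957.83 kW = 57470 kJ/min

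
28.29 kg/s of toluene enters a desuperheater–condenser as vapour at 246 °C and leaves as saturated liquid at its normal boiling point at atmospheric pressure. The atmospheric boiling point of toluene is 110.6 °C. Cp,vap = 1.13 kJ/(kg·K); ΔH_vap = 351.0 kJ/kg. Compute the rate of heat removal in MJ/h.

vapour 246→110.6 °C: -153 kJ/kg
condensation at 110.6 °C: -351 kJ/kg
Δh = -153 + -351 = -504 kJ/kg
Q = ṁ·Δh = 28.29 kg/s × -504 kJ/kg = -14258 kJ/s
|Q| = 14258 kW = 51330 MJ/h

Q_c = 51300 MJ/h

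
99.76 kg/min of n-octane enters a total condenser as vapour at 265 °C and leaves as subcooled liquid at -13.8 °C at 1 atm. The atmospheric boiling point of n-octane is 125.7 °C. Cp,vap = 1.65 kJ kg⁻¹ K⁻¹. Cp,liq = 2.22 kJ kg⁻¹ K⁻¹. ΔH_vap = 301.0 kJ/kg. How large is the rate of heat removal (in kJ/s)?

Q_c = 1400 kJ/s

vapour 265→125.7 °C: -229.84 kJ/kg
condensation at 125.7 °C: -301 kJ/kg
liquid 125.7→-13.8 °C: -309.69 kJ/kg
Δh = -229.84 + -301 + -309.69 = -840.54 kJ/kg
Q = ṁ·Δh = 99.76 kg/min × -840.54 kJ/kg = -83852 kJ/min
|Q| = 1397.5 kW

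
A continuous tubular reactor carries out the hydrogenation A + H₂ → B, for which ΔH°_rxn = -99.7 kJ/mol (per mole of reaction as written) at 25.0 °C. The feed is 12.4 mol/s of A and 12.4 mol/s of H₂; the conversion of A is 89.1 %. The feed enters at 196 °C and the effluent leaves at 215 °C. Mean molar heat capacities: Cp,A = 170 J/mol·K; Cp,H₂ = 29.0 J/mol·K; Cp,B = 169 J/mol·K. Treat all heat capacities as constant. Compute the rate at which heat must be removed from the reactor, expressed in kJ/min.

Extent of reaction ξ = 0.891 × 12.4 = 11.048 mol/s
Reaction term: ξ·ΔH°_rxn = 11.048 × -99.7 = -1101.5 kJ/s
Sensible, feed 196→25 °C: -421.96 kJ/s
Outlet flows (mol/s): A 1.3516, H₂ 1.3516, B 11.048
Sensible, products 25→215 °C: 405.87 kJ/s
Q = ΔH = -1117.6 kJ/s = -1117.6 kW
Heat removed = 67057 kJ/min

Q_out = 67100 kJ/min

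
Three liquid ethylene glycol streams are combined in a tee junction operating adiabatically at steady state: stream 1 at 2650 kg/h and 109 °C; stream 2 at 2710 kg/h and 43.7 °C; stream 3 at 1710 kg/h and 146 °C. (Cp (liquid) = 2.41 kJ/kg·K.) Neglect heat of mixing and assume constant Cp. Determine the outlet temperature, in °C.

Adiabatic, steady state ⇒ Σ ṁᵢCp,ᵢ(T_out − Tᵢ) = 0
T_out = Σ ṁᵢCp,ᵢTᵢ / Σ ṁᵢCp,ᵢ
      = 1.5832e+06 / 17039 = 92.919 °C

T_out = 92.9 °C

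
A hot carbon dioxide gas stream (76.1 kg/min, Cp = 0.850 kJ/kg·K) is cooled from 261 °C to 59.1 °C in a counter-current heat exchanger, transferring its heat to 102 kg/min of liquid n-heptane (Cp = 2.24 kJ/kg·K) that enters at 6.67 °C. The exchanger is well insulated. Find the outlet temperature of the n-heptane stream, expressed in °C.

T_c,out = 63.8 °C

Heat released by hot stream: Q = 76.1 × 0.850 × (261 − 59.1) = 13060 kJ/min
Energy balance on cold side (adiabatic exchanger): Q = ṁ_c·Cp_c·(T_c,out − T_c,in)
T_c,out = 6.67 + 13060/(102 × 2.24) = 63.83 °C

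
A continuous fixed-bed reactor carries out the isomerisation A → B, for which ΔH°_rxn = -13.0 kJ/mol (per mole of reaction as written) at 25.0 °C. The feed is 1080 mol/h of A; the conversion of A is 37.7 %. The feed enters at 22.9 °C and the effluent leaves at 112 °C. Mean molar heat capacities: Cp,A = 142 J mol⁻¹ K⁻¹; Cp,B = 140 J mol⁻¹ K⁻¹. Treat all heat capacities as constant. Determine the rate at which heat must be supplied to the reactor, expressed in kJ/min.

Extent of reaction ξ = 0.377 × 1080 = 407.16 mol/h
Reaction term: ξ·ΔH°_rxn = 407.16 × -13.0 = -5293.1 kJ/h
Sensible, feed 22.9→25 °C: 322.06 kJ/h
Outlet flows (mol/h): A 672.84, B 407.16
Sensible, products 25→112 °C: 13271 kJ/h
Q = ΔH = 8300.5 kJ/h = 2.3057 kW
Heat supplied = 138.34 kJ/min

Q_in = 138 kJ/min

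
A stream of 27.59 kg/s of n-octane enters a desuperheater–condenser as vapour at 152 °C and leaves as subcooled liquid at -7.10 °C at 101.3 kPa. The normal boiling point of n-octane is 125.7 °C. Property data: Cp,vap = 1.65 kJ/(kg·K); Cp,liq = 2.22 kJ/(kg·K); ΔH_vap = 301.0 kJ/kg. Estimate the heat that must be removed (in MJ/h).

vapour 152→125.7 °C: -43.395 kJ/kg
condensation at 125.7 °C: -301 kJ/kg
liquid 125.7→-7.10 °C: -294.82 kJ/kg
Δh = -43.395 + -301 + -294.82 = -639.21 kJ/kg
Q = ṁ·Δh = 27.59 kg/s × -639.21 kJ/kg = -17636 kJ/s
|Q| = 17636 kW = 63489 MJ/h

Q_c = 63500 MJ/h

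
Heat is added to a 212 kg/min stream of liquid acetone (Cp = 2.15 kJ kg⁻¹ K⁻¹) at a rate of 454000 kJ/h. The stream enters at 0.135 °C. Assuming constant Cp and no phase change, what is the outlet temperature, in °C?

Q = 454000 kJ/h = 7566.7 kJ/min
ΔT = Q/(ṁ·Cp) = 7566.7/(212×2.15) = 16.601 K
T_out = 0.135 + 16.601 = 16.736 °C

T_out = 16.7 °C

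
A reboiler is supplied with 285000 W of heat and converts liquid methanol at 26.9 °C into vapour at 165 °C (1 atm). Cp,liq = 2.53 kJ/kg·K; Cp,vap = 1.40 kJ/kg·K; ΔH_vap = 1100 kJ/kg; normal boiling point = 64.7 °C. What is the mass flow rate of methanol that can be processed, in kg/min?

Δh = 2.53×(64.7−26.9) + 1100 + 1.40×(165−64.7) = 1336.1 kJ/kg
Q = 285000 W = 285 kJ/s = 17100 kJ/min
ṁ = Q/Δh = 17100 / 1336.1 = 12.799 kg/min

ṁ = 12.8 kg/min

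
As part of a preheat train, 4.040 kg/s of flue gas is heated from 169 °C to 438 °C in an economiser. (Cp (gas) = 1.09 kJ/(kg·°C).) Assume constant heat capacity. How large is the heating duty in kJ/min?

Q = ṁ·Cp·ΔT = 4.040 × 1.09 × (438 − 169) = 1184.6 kJ/s
Heating duty = 71074 kJ/min

Q = 71100 kJ/min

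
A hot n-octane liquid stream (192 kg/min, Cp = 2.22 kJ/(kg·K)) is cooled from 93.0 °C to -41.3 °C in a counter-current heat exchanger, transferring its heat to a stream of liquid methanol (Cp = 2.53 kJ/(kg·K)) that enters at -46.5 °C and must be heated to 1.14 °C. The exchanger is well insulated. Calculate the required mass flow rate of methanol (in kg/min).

Heat released by hot stream: Q = 192 × 2.22 × (93.0 − -41.3) = 57244 kJ/min
Energy balance on cold side (adiabatic exchanger): Q = ṁ_c·Cp_c·(T_c,out − T_c,in)
ṁ_c = 57244 / [2.53 × (1.14 − -46.5)] = 474.94 kg/min

ṁ_c = 475 kg/min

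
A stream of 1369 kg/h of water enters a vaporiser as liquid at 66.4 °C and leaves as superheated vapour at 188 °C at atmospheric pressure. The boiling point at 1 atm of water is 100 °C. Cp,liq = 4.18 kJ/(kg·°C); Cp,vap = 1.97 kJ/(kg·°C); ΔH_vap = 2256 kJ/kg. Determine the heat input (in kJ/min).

Q = 58600 kJ/min

liquid 66.4→100 °C: 140.45 kJ/kg
vaporisation at 100 °C: 2256 kJ/kg
vapour 100→188 °C: 173.36 kJ/kg
Δh = 140.45 + 2256 + 173.36 = 2569.8 kJ/kg
Q = ṁ·Δh = 1369 kg/h × 2569.8 kJ/kg = 3.5181e+06 kJ/h
|Q| = 977.24 kW = 58634 kJ/min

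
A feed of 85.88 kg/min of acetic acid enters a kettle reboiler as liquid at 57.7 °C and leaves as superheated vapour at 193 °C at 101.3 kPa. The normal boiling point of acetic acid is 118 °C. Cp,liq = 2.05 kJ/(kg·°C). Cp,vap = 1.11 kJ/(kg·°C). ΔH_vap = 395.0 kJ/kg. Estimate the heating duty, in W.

Q = 861000 W

liquid 57.7→118 °C: 123.61 kJ/kg
vaporisation at 118 °C: 395 kJ/kg
vapour 118→193 °C: 83.25 kJ/kg
Δh = 123.61 + 395 + 83.25 = 601.87 kJ/kg
Q = ṁ·Δh = 85.88 kg/min × 601.87 kJ/kg = 51688 kJ/min
|Q| = 861.47 kW = 861470 W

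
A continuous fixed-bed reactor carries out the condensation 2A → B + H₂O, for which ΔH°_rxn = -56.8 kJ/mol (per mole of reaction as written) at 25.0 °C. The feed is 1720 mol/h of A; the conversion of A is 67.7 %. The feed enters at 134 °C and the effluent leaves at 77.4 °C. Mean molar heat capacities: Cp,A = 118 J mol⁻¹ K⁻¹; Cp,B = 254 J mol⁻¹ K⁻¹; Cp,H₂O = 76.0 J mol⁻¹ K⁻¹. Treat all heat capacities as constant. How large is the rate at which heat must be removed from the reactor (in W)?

Extent of reaction ξ = 0.677 × 1720 / 2 = 582.22 mol/h
Reaction term: ξ·ΔH°_rxn = 582.22 × -56.8 = -33070 kJ/h
Sensible, feed 134→25 °C: -22123 kJ/h
Outlet flows (mol/h): A 555.56, B 582.22, H₂O 582.22
Sensible, products 25→77.4 °C: 13503 kJ/h
Q = ΔH = -41690 kJ/h = -11.581 kW
Heat removed = 11581 W

Q_out = 11600 W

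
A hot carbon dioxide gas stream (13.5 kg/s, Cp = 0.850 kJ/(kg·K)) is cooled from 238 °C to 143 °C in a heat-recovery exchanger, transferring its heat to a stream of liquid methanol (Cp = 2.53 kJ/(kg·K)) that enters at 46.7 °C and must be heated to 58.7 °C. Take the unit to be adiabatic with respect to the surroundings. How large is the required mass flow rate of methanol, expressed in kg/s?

ṁ_c = 35.9 kg/s

Heat released by hot stream: Q = 13.5 × 0.850 × (238 − 143) = 1090.1 kJ/s
Energy balance on cold side (adiabatic exchanger): Q = ṁ_c·Cp_c·(T_c,out − T_c,in)
ṁ_c = 1090.1 / [2.53 × (58.7 − 46.7)] = 35.907 kg/s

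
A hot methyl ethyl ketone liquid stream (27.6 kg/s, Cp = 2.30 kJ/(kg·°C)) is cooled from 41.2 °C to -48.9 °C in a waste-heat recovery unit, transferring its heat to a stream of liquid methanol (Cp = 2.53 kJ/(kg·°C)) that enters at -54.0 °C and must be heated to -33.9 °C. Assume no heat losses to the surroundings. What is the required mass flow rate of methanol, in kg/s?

Heat released by hot stream: Q = 27.6 × 2.30 × (41.2 − -48.9) = 5719.5 kJ/s
Energy balance on cold side (adiabatic exchanger): Q = ṁ_c·Cp_c·(T_c,out − T_c,in)
ṁ_c = 5719.5 / [2.53 × (-33.9 − -54.0)] = 112.47 kg/s

ṁ_c = 112 kg/s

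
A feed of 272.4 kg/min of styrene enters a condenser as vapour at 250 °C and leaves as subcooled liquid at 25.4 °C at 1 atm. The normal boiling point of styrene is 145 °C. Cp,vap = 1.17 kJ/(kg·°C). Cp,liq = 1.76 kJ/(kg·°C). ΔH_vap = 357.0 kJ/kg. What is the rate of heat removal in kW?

Q_c = 3130 kW

vapour 250→145 °C: -122.85 kJ/kg
condensation at 145 °C: -357 kJ/kg
liquid 145→25.4 °C: -210.5 kJ/kg
Δh = -122.85 + -357 + -210.5 = -690.35 kJ/kg
Q = ṁ·Δh = 272.4 kg/min × -690.35 kJ/kg = -188050 kJ/min
|Q| = 3134.2 kW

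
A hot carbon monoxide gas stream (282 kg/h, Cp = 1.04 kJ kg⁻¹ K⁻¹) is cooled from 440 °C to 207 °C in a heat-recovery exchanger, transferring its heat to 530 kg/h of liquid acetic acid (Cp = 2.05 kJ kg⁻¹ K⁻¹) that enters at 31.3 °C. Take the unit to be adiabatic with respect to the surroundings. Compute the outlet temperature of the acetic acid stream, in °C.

T_c,out = 94.2 °C

Heat released by hot stream: Q = 282 × 1.04 × (440 − 207) = 68334 kJ/h
Energy balance on cold side (adiabatic exchanger): Q = ṁ_c·Cp_c·(T_c,out − T_c,in)
T_c,out = 31.3 + 68334/(530 × 2.05) = 94.194 °C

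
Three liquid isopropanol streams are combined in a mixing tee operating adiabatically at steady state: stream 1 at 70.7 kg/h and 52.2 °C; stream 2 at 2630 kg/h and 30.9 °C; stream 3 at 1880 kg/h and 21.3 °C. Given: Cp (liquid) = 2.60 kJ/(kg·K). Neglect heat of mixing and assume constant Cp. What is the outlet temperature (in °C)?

T_out = 27.3 °C

Energy balance with Q = 0: Σ ṁᵢCp,ᵢ(T_out − Tᵢ) = 0
Σ ṁᵢCp,ᵢTᵢ = 70.7×2.60×52.2 + 2630×2.60×30.9 + 1880×2.60×21.3 = 325000
Σ ṁᵢCp,ᵢ = 70.7×2.60 + 2630×2.60 + 1880×2.60 = 11910
T_out = 325000 / 11910 = 27.289 °C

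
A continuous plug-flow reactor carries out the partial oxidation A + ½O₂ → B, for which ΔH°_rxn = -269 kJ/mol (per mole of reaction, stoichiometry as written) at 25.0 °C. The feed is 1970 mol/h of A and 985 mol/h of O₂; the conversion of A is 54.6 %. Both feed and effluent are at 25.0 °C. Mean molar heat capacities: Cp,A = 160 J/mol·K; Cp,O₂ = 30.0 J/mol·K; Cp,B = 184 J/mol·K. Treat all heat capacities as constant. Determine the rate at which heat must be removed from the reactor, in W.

Extent of reaction ξ = 0.546 × 1970 = 1075.6 mol/h
Reaction term: ξ·ΔH°_rxn = 1075.6 × -269 = -289340 kJ/h
Q = ΔH = -289340 kJ/h = -80.373 kW
Heat removed = 80373 W

Q_out = 80400 W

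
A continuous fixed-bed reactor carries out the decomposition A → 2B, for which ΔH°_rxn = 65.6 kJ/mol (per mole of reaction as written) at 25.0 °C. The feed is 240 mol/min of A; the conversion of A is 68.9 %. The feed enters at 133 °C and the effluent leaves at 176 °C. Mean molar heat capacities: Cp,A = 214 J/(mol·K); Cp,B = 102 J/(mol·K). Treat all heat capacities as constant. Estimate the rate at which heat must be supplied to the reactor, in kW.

Extent of reaction ξ = 0.689 × 240 = 165.36 mol/min
Reaction term: ξ·ΔH°_rxn = 165.36 × 65.6 = 10848 kJ/min
Sensible, feed 133→25 °C: -5546.9 kJ/min
Outlet flows (mol/min): A 74.64, B 330.72
Sensible, products 25→176 °C: 7505.7 kJ/min
Q = ΔH = 12806 kJ/min = 213.44 kW
Heat supplied = 213.44 kW

Q_in = 213 kW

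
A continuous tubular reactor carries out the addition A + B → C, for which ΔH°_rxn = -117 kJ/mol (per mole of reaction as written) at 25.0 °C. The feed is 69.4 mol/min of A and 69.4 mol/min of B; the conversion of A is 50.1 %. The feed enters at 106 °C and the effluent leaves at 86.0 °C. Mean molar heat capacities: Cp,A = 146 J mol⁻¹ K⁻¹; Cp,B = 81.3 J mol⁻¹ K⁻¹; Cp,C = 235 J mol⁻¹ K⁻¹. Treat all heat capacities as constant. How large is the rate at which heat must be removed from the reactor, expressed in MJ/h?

Extent of reaction ξ = 0.501 × 69.4 = 34.769 mol/min
Reaction term: ξ·ΔH°_rxn = 34.769 × -117 = -4068 kJ/min
Sensible, feed 106→25 °C: -1277.7 kJ/min
Outlet flows (mol/min): A 34.631, B 34.631, C 34.769
Sensible, products 25→86.0 °C: 978.58 kJ/min
Q = ΔH = -4367.2 kJ/min = -72.786 kW
Heat removed = 262.03 MJ/h

Q_out = 262 MJ/h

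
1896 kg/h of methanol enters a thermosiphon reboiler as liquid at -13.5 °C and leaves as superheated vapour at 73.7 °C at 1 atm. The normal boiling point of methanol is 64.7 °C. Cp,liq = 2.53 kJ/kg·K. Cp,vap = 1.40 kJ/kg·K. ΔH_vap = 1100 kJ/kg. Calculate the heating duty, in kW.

Q = 690 kW

liquid -13.5→64.7 °C: 197.85 kJ/kg
vaporisation at 64.7 °C: 1100 kJ/kg
vapour 64.7→73.7 °C: 12.6 kJ/kg
Δh = 197.85 + 1100 + 12.6 = 1310.4 kJ/kg
Q = ṁ·Δh = 1896 kg/h × 1310.4 kJ/kg = 2.4846e+06 kJ/h
|Q| = 690.17 kW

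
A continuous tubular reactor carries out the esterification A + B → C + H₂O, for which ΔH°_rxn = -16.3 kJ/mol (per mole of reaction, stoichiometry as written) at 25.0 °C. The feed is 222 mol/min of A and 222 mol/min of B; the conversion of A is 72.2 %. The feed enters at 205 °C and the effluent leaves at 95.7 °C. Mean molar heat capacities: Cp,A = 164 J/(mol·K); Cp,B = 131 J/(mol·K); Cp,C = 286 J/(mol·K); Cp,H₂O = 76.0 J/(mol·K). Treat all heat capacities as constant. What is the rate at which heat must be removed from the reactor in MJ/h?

Q_out = 541 MJ/h

Extent of reaction ξ = 0.722 × 222 = 160.28 mol/min
Reaction term: ξ·ΔH°_rxn = 160.28 × -16.3 = -2612.6 kJ/min
Sensible, feed 205→25 °C: -11788 kJ/min
Outlet flows (mol/min): A 61.716, B 61.716, C 160.28, H₂O 160.28
Sensible, products 25→95.7 °C: 5389.4 kJ/min
Q = ΔH = -9011.4 kJ/min = -150.19 kW
Heat removed = 540.69 MJ/h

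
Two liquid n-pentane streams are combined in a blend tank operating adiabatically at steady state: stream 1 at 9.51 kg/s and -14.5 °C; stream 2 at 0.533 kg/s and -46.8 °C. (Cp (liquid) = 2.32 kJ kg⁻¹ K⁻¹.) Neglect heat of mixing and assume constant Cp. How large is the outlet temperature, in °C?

No heat crosses the boundary, so H_out = H_in.
Σ ṁᵢCp,ᵢTᵢ = 9.51×2.32×-14.5 + 0.533×2.32×-46.8 = -377.79
Σ ṁᵢCp,ᵢ = 9.51×2.32 + 0.533×2.32 = 23.3
T_out = -377.79 / 23.3 = -16.214 °C

T_out = -16.2 °C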